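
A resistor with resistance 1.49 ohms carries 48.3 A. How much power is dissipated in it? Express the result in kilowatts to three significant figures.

3.48 kW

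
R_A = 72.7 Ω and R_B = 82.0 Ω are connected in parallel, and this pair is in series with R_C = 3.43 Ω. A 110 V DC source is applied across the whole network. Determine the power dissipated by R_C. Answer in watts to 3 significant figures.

Combine R_A and R_B into their parallel equivalent first, reducing the network to two series resistors.
R_p = (72.7×82.0)/(72.7+82.0) = 38.54 Ω
R_total = R_p + 3.43 = 38.54 + 3.43 = 41.97 Ω
I = V / R_total = 110 / 41.97 = 2.621 A
R_C carries the full series current, so P = I²R.
P_R_C = (2.621)² × 3.43 = 23.57 W

23.6 W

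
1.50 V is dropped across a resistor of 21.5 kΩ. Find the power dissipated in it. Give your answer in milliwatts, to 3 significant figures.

Voltage and resistance are given, so P = V²/R is the one-step route.
P = (1.50 V)² / 21500 Ω = 0.0001047 W

0.105 mW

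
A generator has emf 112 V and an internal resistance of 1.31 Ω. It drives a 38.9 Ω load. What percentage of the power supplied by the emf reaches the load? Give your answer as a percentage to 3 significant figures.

96.7 %

The source delivers εI, of which I²R reaches the load and I²r is lost; since I is common, η = R/(R+r).
η = R / (R + r) = 38.9 / (38.9 + 1.31) = 0.9674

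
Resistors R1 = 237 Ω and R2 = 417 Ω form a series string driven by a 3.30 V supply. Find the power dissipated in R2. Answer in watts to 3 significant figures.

0.0106 W

Every series element carries the same I. Get I from the total resistance, then P = I² × R2.
R_total = 237 + 417 = 654.0 Ω
I = V / R_total = 3.30 / 654.0 = 0.005046 A
P_R2 = I² × R2 = (0.005046)² × 417 = 0.01062 W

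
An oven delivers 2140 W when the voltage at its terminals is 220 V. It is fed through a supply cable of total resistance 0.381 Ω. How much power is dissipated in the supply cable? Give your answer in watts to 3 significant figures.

Only the current and the line resistance are needed for the I²R loss.
I = P / V = 2140 / 220 = 9.727 A through the supply cable.
P_line = I² R_line = (9.727)² × 0.381 = 36.05 W

36.1 W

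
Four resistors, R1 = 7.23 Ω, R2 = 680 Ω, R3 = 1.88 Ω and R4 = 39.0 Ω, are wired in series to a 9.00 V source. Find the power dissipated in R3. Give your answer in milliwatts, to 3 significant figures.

0.287 mW

Series elements share the same current, so find I first, then use P = I²R.
R_total = 7.23 + 680 + 1.88 + 39.0 = 728.1 Ω
I = V / R_total = 9.00 / 728.1 = 0.01236 A
P_R3 = I² × R3 = (0.01236)² × 1.88 = 0.0002872 W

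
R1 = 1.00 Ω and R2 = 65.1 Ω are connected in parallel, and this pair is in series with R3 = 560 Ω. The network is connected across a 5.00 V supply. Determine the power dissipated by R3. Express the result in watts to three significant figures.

Collapse the R1‖R2 pair into one equivalent R_p; then R_p and R3 form a series string.
R_p = (1.00×65.1)/(1.00+65.1) = 0.9849 Ω
R_total = R_p + 560 = 0.9849 + 560 = 561.0 Ω
I = V / R_total = 5.00 / 561.0 = 0.008913 A
R3 carries the full series current, so P = I²R.
P_R3 = (0.008913)² × 560 = 0.04449 W

0.0445 W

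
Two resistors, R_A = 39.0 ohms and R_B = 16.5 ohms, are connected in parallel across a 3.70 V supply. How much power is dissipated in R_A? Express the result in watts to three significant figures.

0.351 W

Each parallel branch sees the full supply voltage, so P = V²/R applies directly to the target branch.
P_R_A = V² / R_A = (3.70)² / 39.0 Ω = 0.3510 W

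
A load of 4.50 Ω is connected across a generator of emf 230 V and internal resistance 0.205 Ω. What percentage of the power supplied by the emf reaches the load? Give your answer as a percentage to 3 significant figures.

95.6 %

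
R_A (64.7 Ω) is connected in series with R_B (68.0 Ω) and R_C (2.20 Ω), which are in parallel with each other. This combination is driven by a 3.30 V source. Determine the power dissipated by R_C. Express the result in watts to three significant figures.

Reduce the parallel pair to R_p first; the network is then a simple series string.
R_p = (68.0×2.20)/(68.0+2.20) = 2.131 Ω
R_total = 64.7 + 2.131 = 66.83 Ω
I = V / R_total = 3.30 / 66.83 = 0.04938 A
Voltage across the parallel pair: V_p = I × R_p = 0.04938 × 2.131 = 0.1052 V
R_C is across V_p, so use P = V²/R for that branch.
P_R_C = (0.1052)² / 2.20 = 0.005033 W

0.00503 W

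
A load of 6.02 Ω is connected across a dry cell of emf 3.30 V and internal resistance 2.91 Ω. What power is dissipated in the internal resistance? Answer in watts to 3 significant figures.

0.397 W

The internal resistance carries the same current as the load; P_int = I²r.
I = ε / (r + R) = 3.30 / (2.91 + 6.02) = 0.3695 A
P_int = I² r = (0.3695)² × 2.91 = 0.3974 W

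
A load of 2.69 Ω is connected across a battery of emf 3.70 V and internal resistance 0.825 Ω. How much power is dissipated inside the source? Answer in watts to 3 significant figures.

0.914 W

r is in series with the load, so it carries the full circuit current — the loss in it is I²r.
I = ε / (r + R) = 3.70 / (0.825 + 2.69) = 1.053 A
P_int = I² r = (1.053)² × 0.825 = 0.9141 W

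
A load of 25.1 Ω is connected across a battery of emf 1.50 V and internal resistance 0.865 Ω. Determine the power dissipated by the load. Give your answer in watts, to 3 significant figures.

0.0838 W

Load and internal resistance form a series loop — compute the loop current, then the load power via I²R.
I = ε / (r + R) = 1.50 / (0.865 + 25.1) = 0.05777 A
P_load = I² R = (0.05777)² × 25.1 = 0.08377 W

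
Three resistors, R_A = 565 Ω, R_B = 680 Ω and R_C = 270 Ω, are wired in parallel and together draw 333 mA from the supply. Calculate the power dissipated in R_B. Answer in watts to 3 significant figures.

The branches share the same voltage, but only the total current is given — find V from the equivalent resistance first.
1/R_eq = 1/565 + 1/680 + 1/270 ⇒ R_eq = 144.0 Ω
V = I_total × R_eq = 0.3330 × 144.0 = 47.95 V
P_R_B = V² / R_B = (47.95)² / 680 = 3.382 W

3.38 W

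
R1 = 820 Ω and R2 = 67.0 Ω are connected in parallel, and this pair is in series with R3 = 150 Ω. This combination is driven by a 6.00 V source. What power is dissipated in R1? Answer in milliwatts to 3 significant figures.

Combine R1 and R2 into their parallel equivalent first, reducing the network to two series resistors.
R_p = (820×67.0)/(820+67.0) = 61.94 Ω
R_total = R_p + 150 = 61.94 + 150 = 211.9 Ω
I = V / R_total = 6.00 / 211.9 = 0.02831 A
Voltage across the parallel pair: V_p = I × R_p = 0.02831 × 61.94 = 1.753 V
R1 has V_p across it, so P = V_p²/R1.
P_R1 = (1.753)² / 820 = 0.003750 W

3.75 mW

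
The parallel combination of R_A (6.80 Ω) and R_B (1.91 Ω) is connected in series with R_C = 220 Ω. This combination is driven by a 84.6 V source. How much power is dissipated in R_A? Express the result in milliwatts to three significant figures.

Collapse the R_A‖R_B pair into one equivalent R_p; then R_p and R_C form a series string.
R_p = (6.80×1.91)/(6.80+1.91) = 1.491 Ω
R_total = R_p + 220 = 1.491 + 220 = 221.5 Ω
I = V / R_total = 84.6 / 221.5 = 0.3820 A
Voltage across the parallel pair: V_p = I × R_p = 0.3820 × 1.491 = 0.5696 V
R_A has V_p across it, so P = V_p²/R_A.
P_R_A = (0.5696)² / 6.80 = 0.04771 W

47.7 mW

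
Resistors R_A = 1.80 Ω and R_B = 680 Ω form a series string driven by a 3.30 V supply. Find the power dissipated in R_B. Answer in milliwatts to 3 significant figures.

Since the resistors are in series they all carry the loop current I = V/R_total; the power in any one is I²R.
R_total = 1.80 + 680 = 681.8 Ω
I = V / R_total = 3.30 / 681.8 = 0.004840 A
P_R_B = I² × R_B = (0.004840)² × 680 = 0.01593 W

15.9 mW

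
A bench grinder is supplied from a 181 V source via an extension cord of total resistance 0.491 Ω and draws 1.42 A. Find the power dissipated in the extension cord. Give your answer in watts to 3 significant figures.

Only the current and the line resistance are needed for the I²R loss.
The extension cord carries the full 1.42 A.
P_line = I² R_line = (1.420)² × 0.491 = 0.9901 W

0.990 W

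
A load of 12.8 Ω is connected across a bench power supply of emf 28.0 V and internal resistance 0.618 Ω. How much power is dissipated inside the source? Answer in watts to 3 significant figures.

2.69 W

The source's internal resistance is just another series element carrying I; its dissipation is I²r.
I = ε / (r + R) = 28.0 / (0.618 + 12.8) = 2.087 A
P_int = I² r = (2.087)² × 0.618 = 2.691 W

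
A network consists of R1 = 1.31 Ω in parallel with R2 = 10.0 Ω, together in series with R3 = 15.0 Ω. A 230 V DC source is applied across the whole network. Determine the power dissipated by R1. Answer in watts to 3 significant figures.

First find R_p for the parallel pair, then treat R_p + R3 as a series loop.
R_p = (1.31×10.0)/(1.31+10.0) = 1.158 Ω
R_total = R_p + 15.0 = 1.158 + 15.0 = 16.16 Ω
I = V / R_total = 230 / 16.16 = 14.23 A
Voltage across the parallel pair: V_p = I × R_p = 14.23 × 1.158 = 16.49 V
R1 has V_p across it, so P = V_p²/R1.
P_R1 = (16.49)² / 1.31 = 207.5 W

207 W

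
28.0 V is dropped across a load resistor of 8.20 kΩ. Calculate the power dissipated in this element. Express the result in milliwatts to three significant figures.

We know the drop across the element and its resistance — P = V²/R, one step.
P = (28.0 V)² / 8200 Ω = 0.09561 W

95.6 mW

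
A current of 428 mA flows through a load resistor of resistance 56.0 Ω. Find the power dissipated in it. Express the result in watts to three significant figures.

10.3 W

The current through and the resistance of the element are both given; use P = I²R.
P = (0.4280 A)² × 56.0 Ω = 10.26 W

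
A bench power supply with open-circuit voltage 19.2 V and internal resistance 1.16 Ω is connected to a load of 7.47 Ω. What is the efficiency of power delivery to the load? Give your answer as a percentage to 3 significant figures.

86.6 %

Efficiency is P_load / P_total. With a series r and R sharing the same I, P = I²R for each, so η = R/(R+r).
η = R / (R + r) = 7.47 / (7.47 + 1.16) = 0.8656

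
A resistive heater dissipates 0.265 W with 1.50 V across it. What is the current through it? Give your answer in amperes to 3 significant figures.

Inverting the appropriate power form: I = P / V.
I = 0.265 / 1.50 = 0.1767 A

0.177 A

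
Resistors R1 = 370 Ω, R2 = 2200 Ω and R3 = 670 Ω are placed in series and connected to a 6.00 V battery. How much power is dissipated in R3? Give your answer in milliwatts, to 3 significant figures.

Series elements share the same current, so find I first, then use P = I²R.
R_total = 370 + 2200 + 670 = 3240 Ω
I = V / R_total = 6.00 / 3240 = 0.001852 A
P_R3 = I² × R3 = (0.001852)² × 670 = 0.002298 W

2.30 mW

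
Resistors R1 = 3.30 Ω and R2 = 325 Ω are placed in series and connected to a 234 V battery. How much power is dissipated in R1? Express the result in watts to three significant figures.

Series elements share the same current, so find I first, then use P = I²R.
R_total = 3.30 + 325 = 328.3 Ω
I = V / R_total = 234 / 328.3 = 0.7128 A
P_R1 = I² × R1 = (0.7128)² × 3.30 = 1.677 W

1.68 W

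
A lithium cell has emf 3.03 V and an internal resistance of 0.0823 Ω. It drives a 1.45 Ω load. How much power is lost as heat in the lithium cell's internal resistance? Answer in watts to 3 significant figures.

The source's internal resistance is just another series element carrying I; its dissipation is I²r.
I = ε / (r + R) = 3.03 / (0.0823 + 1.45) = 1.977 A
P_int = I² r = (1.977)² × 0.0823 = 0.3218 W

0.322 W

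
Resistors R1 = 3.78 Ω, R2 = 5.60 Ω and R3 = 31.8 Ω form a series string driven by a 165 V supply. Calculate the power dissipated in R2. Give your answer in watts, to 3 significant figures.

89.9 W

Every series element carries the same I. Get I from the total resistance, then P = I² × R2.
R_total = 3.78 + 5.60 + 31.8 = 41.18 Ω
I = V / R_total = 165 / 41.18 = 4.007 A
P_R2 = I² × R2 = (4.007)² × 5.60 = 89.90 W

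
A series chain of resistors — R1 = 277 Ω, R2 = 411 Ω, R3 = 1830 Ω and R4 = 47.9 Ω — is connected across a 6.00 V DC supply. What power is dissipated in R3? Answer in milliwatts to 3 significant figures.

Since the resistors are in series they all carry the loop current I = V/R_total; the power in any one is I²R.
R_total = 277 + 411 + 1830 + 47.9 = 2566 Ω
I = V / R_total = 6.00 / 2566 = 0.002338 A
P_R3 = I² × R3 = (0.002338)² × 1830 = 0.01001 W

10.0 mW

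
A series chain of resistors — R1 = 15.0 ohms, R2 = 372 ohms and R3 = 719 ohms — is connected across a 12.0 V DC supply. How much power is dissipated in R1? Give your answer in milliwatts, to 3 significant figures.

Every series element carries the same I. Get I from the total resistance, then P = I² × R1.
R_total = 15.0 + 372 + 719 = 1106 Ω
I = V / R_total = 12.0 / 1106 = 0.01085 A
P_R1 = I² × R1 = (0.01085)² × 15.0 = 0.001766 W

1.77 mW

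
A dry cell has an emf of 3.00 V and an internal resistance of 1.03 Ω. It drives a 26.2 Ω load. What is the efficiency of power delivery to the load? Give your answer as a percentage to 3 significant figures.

The source delivers εI, of which I²R reaches the load and I²r is lost; since I is common, η = R/(R+r).
η = R / (R + r) = 26.2 / (26.2 + 1.03) = 0.9622

96.2 %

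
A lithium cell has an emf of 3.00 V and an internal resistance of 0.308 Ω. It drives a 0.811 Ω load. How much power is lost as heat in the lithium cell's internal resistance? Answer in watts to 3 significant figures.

The internal resistance carries the same current as the load; P_int = I²r.
I = ε / (r + R) = 3.00 / (0.308 + 0.811) = 2.681 A
P_int = I² r = (2.681)² × 0.308 = 2.214 W

2.21 W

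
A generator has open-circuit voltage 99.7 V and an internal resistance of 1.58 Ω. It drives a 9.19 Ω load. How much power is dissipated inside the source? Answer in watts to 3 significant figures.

135 W

Internal loss is I²r, with I set by the total series resistance r+R.
I = ε / (r + R) = 99.7 / (1.58 + 9.19) = 9.257 A
P_int = I² r = (9.257)² × 1.58 = 135.4 W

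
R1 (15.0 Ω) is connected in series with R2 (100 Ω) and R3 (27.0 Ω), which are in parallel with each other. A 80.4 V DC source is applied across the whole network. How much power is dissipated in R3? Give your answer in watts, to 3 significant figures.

First combine the parallel branches into one equivalent R_p, then R1 + R_p is a series pair.
R_p = (100×27.0)/(100+27.0) = 21.26 Ω
R_total = 15.0 + 21.26 = 36.26 Ω
I = V / R_total = 80.4 / 36.26 = 2.217 A
Voltage across the parallel pair: V_p = I × R_p = 2.217 × 21.26 = 47.14 V
With V_p across R3, its power is V_p²/R3.
P_R3 = (47.14)² / 27.0 = 82.30 W

82.3 W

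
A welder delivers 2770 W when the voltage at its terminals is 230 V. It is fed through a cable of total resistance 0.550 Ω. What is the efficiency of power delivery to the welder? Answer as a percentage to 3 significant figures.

I = P / V = 2770 / 230 = 12.04 A through the cable.
P_line = I² R_line = (12.04)² × 0.550 = 79.77 W
P_source = P_load + P_line = 2770 + 79.77 = 2850 W
η = P_load / P_source = 2770 / 2850 = 0.9720

97.2 %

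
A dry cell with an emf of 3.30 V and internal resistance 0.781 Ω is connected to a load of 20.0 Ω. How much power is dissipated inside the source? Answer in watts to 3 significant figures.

0.0197 W

The internal resistance carries the same current as the load; P_int = I²r.
I = ε / (r + R) = 3.30 / (0.781 + 20.0) = 0.1588 A
P_int = I² r = (0.1588)² × 0.781 = 0.01969 W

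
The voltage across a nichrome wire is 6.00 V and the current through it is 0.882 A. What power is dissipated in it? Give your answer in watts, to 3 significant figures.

5.29 W

Since both terminal voltage and current are stated, P = V I gives the power in one step.
P = 6.00 V × 0.8820 A = 5.292 W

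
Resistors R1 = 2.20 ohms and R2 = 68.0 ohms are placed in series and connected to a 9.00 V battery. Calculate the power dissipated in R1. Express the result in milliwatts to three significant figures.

Every series element carries the same I. Get I from the total resistance, then P = I² × R1.
R_total = 2.20 + 68.0 = 70.20 Ω
I = V / R_total = 9.00 / 70.20 = 0.1282 A
P_R1 = I² × R1 = (0.1282)² × 2.20 = 0.03616 W

36.2 mW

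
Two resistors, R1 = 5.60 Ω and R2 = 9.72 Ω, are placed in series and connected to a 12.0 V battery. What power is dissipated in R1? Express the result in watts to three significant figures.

Series elements share the same current, so find I first, then use P = I²R.
R_total = 5.60 + 9.72 = 15.32 Ω
I = V / R_total = 12.0 / 15.32 = 0.7833 A
P_R1 = I² × R1 = (0.7833)² × 5.60 = 3.436 W

3.44 W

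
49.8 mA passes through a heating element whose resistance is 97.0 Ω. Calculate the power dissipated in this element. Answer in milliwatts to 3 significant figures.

241 mW

Knowing I and R, the power is just I²R — no need to find V first.
P = (0.04980 A)² × 97.0 Ω = 0.2406 W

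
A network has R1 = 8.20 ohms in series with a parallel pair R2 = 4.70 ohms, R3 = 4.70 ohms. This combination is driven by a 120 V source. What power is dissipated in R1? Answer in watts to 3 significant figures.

Collapse R2‖R3 to a single equivalent, reducing the network to two series elements.
R_p = (4.70×4.70)/(4.70+4.70) = 2.350 Ω
R_total = 8.20 + 2.350 = 10.55 Ω
I = V / R_total = 120 / 10.55 = 11.37 A
The full supply current passes through R1: P = I²R.
P_R1 = (11.37)² × 8.20 = 1061 W

1060 W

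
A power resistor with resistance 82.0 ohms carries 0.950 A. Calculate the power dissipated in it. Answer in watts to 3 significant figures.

74.0 W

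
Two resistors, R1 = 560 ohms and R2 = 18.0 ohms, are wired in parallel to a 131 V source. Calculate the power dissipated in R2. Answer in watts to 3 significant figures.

R2 sits directly across the source, so P = V²/R with V = 131 V.
P_R2 = V² / R2 = (131)² / 18.0 Ω = 953.4 W

953 W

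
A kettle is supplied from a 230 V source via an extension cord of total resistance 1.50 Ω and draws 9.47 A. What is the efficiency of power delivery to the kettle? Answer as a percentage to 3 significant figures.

93.8 %

The extension cord carries the full 9.47 A.
P_line = I² R_line = (9.470)² × 1.50 = 134.5 W
P_source = V I = 230 × 9.470 = 2178 W; P_load = 2044 W
η = P_load / P_source = 2044 / 2178 = 0.9382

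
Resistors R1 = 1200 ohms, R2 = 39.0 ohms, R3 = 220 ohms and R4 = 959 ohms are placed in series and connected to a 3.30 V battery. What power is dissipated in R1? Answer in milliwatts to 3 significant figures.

Since the resistors are in series they all carry the loop current I = V/R_total; the power in any one is I²R.
R_total = 1200 + 39.0 + 220 + 959 = 2418 Ω
I = V / R_total = 3.30 / 2418 = 0.001365 A
P_R1 = I² × R1 = (0.001365)² × 1200 = 0.002235 W

2.24 mW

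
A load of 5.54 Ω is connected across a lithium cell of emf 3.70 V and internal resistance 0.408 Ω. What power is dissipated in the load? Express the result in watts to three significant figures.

Load and internal resistance form a series loop — compute the loop current, then the load power via I²R.
I = ε / (r + R) = 3.70 / (0.408 + 5.54) = 0.6221 A
P_load = I² R = (0.6221)² × 5.54 = 2.144 W

2.14 W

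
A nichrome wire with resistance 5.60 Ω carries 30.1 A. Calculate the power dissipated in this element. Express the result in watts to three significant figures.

5070 W

The current through and the resistance of the element are both given; use P = I²R.
P = (30.10 A)² × 5.60 Ω = 5074 W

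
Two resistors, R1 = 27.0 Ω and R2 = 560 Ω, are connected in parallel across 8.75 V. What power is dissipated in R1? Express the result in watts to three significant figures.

2.84 W

The supply voltage appears across each parallel branch — just use P = V²/R1.
P_R1 = V² / R1 = (8.75)² / 27.0 Ω = 2.836 W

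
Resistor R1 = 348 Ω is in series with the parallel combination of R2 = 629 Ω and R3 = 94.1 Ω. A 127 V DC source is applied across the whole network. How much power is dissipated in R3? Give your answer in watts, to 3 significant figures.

Reduce the parallel pair to R_p first; the network is then a simple series string.
R_p = (629×94.1)/(629+94.1) = 81.85 Ω
R_total = 348 + 81.85 = 429.9 Ω
I = V / R_total = 127 / 429.9 = 0.2954 A
Voltage across the parallel pair: V_p = I × R_p = 0.2954 × 81.85 = 24.18 V
With V_p across R3, its power is V_p²/R3.
P_R3 = (24.18)² / 94.1 = 6.215 W

6.22 W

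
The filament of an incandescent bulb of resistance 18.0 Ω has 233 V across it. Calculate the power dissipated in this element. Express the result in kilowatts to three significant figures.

V and R are stated; P = V²/R avoids computing the current.
P = (233 V)² / 18.0 Ω = 3016 W

3.02 kW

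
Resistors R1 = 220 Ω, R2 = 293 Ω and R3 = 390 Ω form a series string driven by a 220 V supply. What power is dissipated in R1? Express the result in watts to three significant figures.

Series elements share the same current, so find I first, then use P = I²R.
R_total = 220 + 293 + 390 = 903.0 Ω
I = V / R_total = 220 / 903.0 = 0.2436 A
P_R1 = I² × R1 = (0.2436)² × 220 = 13.06 W

13.1 W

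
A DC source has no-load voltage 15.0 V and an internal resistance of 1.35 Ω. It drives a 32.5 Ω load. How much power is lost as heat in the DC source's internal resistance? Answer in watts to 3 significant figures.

0.265 W

r is in series with the load, so it carries the full circuit current — the loss in it is I²r.
I = ε / (r + R) = 15.0 / (1.35 + 32.5) = 0.4431 A
P_int = I² r = (0.4431)² × 1.35 = 0.2651 W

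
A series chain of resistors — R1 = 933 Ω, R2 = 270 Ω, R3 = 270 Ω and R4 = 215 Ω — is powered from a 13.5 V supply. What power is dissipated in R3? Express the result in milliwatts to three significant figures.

Series elements share the same current, so find I first, then use P = I²R.
R_total = 933 + 270 + 270 + 215 = 1688 Ω
I = V / R_total = 13.5 / 1688 = 0.007998 A
P_R3 = I² × R3 = (0.007998)² × 270 = 0.01727 W

17.3 mW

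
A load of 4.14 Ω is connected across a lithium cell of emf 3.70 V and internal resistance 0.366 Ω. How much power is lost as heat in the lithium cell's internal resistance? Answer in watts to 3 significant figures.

0.247 W

Internal loss is I²r, with I set by the total series resistance r+R.
I = ε / (r + R) = 3.70 / (0.366 + 4.14) = 0.8211 A
P_int = I² r = (0.8211)² × 0.366 = 0.2468 W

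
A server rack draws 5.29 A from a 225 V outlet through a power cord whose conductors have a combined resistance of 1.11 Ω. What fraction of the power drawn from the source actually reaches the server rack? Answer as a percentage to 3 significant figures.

97.4 %

The power cord carries the full 5.29 A.
P_line = I² R_line = (5.290)² × 1.11 = 31.06 W
P_source = V I = 225 × 5.290 = 1190 W; P_load = 1159 W
η = P_load / P_source = 1159 / 1190 = 0.9739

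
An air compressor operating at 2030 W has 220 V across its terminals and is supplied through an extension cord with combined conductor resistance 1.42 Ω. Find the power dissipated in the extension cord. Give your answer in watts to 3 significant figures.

The extension cord is a series resistance carrying the load current; its dissipation is I²R_line.
I = P / V = 2030 / 220 = 9.227 A through the extension cord.
P_line = I² R_line = (9.227)² × 1.42 = 120.9 W

121 W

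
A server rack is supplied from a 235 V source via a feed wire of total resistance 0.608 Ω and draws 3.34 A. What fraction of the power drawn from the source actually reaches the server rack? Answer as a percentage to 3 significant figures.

The feed wire carries the full 3.34 A.
P_line = I² R_line = (3.340)² × 0.608 = 6.783 W
P_source = V I = 235 × 3.340 = 784.9 W; P_load = 778.1 W
η = P_load / P_source = 778.1 / 784.9 = 0.9914

99.1 %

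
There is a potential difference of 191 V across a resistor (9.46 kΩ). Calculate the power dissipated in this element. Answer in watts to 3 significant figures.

3.86 W

Voltage and resistance are given, so P = V²/R is the one-step route.
P = (191 V)² / 9460 Ω = 3.856 W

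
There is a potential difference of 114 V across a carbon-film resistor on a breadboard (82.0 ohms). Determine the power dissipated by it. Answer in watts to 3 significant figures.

158 W

With V across and R both known, P = V²/R gives the dissipation directly.
P = (114 V)² / 82.0 Ω = 158.5 W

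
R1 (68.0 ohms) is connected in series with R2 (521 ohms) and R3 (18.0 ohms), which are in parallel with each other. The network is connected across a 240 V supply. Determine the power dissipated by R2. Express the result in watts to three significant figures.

Replace R2 and R3 with their parallel equivalent so the circuit becomes R1 in series with R_p.
R_p = (521×18.0)/(521+18.0) = 17.40 Ω
R_total = 68.0 + 17.40 = 85.40 Ω
I = V / R_total = 240 / 85.40 = 2.810 A
Voltage across the parallel pair: V_p = I × R_p = 2.810 × 17.40 = 48.90 V
R2 sees V_p directly, so P = V_p² / R2.
P_R2 = (48.90)² / 521 = 4.589 W

4.59 W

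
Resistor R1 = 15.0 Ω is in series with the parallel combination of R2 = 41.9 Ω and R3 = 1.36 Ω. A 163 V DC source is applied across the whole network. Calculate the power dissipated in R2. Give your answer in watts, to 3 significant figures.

Replace R2 and R3 with their parallel equivalent so the circuit becomes R1 in series with R_p.
R_p = (41.9×1.36)/(41.9+1.36) = 1.317 Ω
R_total = 15.0 + 1.317 = 16.32 Ω
I = V / R_total = 163 / 16.32 = 9.989 A
Voltage across the parallel pair: V_p = I × R_p = 9.989 × 1.317 = 13.16 V
R2 is across V_p, so use P = V²/R for that branch.
P_R2 = (13.16)² / 41.9 = 4.132 W

4.13 W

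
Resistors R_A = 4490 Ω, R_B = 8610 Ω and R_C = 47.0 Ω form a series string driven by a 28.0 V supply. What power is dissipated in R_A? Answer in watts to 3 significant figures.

Every series element carries the same I. Get I from the total resistance, then P = I² × R_A.
R_total = 4490 + 8610 + 47.0 = 13150 Ω
I = V / R_total = 28.0 / 13150 = 0.002130 A
P_R_A = I² × R_A = (0.002130)² × 4490 = 0.02037 W

0.0204 W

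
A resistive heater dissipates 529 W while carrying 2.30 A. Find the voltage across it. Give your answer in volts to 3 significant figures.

230 V

Inverting the appropriate power form: V = P / I.
V = 529 / 2.300 = 230.0 V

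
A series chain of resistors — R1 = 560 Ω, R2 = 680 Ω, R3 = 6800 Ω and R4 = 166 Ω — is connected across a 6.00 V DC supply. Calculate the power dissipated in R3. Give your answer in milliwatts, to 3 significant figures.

3.64 mW

Series elements share the same current, so find I first, then use P = I²R.
R_total = 560 + 680 + 6800 + 166 = 8206 Ω
I = V / R_total = 6.00 / 8206 = 0.0007312 A
P_R3 = I² × R3 = (0.0007312)² × 6800 = 0.003635 W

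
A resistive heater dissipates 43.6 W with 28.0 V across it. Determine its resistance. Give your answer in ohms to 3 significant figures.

18.0 Ω

Inverting the appropriate power form: R = V² / P.
R = (28.0)² / 43.6 = 17.98 Ω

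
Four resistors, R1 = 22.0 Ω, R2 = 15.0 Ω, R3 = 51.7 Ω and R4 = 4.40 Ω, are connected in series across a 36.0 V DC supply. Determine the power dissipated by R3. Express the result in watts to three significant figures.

Series elements share the same current, so find I first, then use P = I²R.
R_total = 22.0 + 15.0 + 51.7 + 4.40 = 93.10 Ω
I = V / R_total = 36.0 / 93.10 = 0.3867 A
P_R3 = I² × R3 = (0.3867)² × 51.7 = 7.730 W

7.73 W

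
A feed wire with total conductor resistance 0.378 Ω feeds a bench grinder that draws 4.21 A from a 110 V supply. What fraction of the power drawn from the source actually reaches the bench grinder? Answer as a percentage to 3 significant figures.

98.6 %

The feed wire carries the full 4.21 A.
P_line = I² R_line = (4.210)² × 0.378 = 6.700 W
P_source = V I = 110 × 4.210 = 463.1 W; P_load = 456.4 W
η = P_load / P_source = 456.4 / 463.1 = 0.9855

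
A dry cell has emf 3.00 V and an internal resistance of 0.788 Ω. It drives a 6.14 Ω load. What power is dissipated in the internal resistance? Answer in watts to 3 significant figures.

The internal resistance carries the same current as the load; P_int = I²r.
I = ε / (r + R) = 3.00 / (0.788 + 6.14) = 0.4330 A
P_int = I² r = (0.4330)² × 0.788 = 0.1478 W

0.148 W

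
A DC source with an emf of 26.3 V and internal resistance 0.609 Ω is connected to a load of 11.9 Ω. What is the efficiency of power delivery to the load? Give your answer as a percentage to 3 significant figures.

Both r and R carry the same current, so the power split is just the resistance split: η = R/(R+r).
η = R / (R + r) = 11.9 / (11.9 + 0.609) = 0.9513

95.1 %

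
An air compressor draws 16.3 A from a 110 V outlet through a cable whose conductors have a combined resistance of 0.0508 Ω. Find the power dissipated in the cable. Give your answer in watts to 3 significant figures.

13.5 W

The cable and load are in series, so the same current flows in both; the loss is I²R_line.
The cable carries the full 16.3 A.
P_line = I² R_line = (16.30)² × 0.0508 = 13.50 W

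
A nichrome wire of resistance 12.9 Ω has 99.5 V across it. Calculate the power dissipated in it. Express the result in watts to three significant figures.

We know the drop across the element and its resistance — P = V²/R, one step.
P = (99.5 V)² / 12.9 Ω = 767.5 W

767 W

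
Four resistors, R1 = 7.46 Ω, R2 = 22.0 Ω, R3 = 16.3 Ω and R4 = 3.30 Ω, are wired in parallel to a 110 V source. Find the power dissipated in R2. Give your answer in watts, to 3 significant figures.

Parallel branches share the same voltage; P = V²/R gives the branch power in one step.
P_R2 = V² / R2 = (110)² / 22.0 Ω = 550.0 W

550 W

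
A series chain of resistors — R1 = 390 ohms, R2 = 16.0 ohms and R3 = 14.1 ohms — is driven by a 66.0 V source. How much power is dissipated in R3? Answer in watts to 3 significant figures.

0.348 W

The current is common to all series resistors; compute it, then apply P = I²R for the target.
R_total = 390 + 16.0 + 14.1 = 420.1 Ω
I = V / R_total = 66.0 / 420.1 = 0.1571 A
P_R3 = I² × R3 = (0.1571)² × 14.1 = 0.3480 W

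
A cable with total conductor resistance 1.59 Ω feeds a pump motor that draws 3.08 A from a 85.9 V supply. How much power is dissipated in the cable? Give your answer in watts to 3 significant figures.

Line loss is just I²R for the cable — we know both I and R_line directly.
The cable carries the full 3.08 A.
P_line = I² R_line = (3.080)² × 1.59 = 15.08 W

15.1 W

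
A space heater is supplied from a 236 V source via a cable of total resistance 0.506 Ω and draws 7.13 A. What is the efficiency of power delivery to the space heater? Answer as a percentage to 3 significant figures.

98.5 %

The cable carries the full 7.13 A.
P_line = I² R_line = (7.130)² × 0.506 = 25.72 W
P_source = V I = 236 × 7.130 = 1683 W; P_load = 1657 W
η = P_load / P_source = 1657 / 1683 = 0.9847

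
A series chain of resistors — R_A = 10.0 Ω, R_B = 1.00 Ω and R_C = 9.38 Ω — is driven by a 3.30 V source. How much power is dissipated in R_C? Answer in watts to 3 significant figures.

0.246 W

The current is common to all series resistors; compute it, then apply P = I²R for the target.
R_total = 10.0 + 1.00 + 9.38 = 20.38 Ω
I = V / R_total = 3.30 / 20.38 = 0.1619 A
P_R_C = I² × R_C = (0.1619)² × 9.38 = 0.2459 W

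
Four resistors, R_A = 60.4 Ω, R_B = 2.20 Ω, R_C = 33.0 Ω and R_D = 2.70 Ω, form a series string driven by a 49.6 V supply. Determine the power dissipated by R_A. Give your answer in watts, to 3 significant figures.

Every series element carries the same I. Get I from the total resistance, then P = I² × R_A.
R_total = 60.4 + 2.20 + 33.0 + 2.70 = 98.30 Ω
I = V / R_total = 49.6 / 98.30 = 0.5046 A
P_R_A = I² × R_A = (0.5046)² × 60.4 = 15.38 W

15.4 W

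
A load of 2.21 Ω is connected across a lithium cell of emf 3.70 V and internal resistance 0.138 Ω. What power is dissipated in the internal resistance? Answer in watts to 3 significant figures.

0.343 W

The internal resistance carries the same current as the load; P_int = I²r.
I = ε / (r + R) = 3.70 / (0.138 + 2.21) = 1.576 A
P_int = I² r = (1.576)² × 0.138 = 0.3427 W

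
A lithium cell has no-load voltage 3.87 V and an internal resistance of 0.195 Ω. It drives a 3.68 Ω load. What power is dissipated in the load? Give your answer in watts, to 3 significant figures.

3.67 W

Load and internal resistance form a series loop — compute the loop current, then the load power via I²R.
I = ε / (r + R) = 3.87 / (0.195 + 3.68) = 0.9987 A
P_load = I² R = (0.9987)² × 3.68 = 3.671 W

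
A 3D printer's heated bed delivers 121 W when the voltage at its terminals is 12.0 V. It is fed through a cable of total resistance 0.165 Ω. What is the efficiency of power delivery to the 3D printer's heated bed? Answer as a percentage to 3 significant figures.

I = P / V = 121 / 12.0 = 10.08 A through the cable.
P_line = I² R_line = (10.08)² × 0.165 = 16.78 W
P_source = P_load + P_line = 121.0 + 16.78 = 137.8 W
η = P_load / P_source = 121.0 / 137.8 = 0.8782

87.8 %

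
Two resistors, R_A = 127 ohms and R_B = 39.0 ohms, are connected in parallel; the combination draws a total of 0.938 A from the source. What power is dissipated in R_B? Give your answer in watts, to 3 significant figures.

We need the common branch voltage; get it from I_total × R_eq, then P = V²/R for the branch.
1/R_eq = 1/127 + 1/39.0 ⇒ R_eq = 29.84 Ω
V = I_total × R_eq = 0.9380 × 29.84 = 27.99 V
P_R_B = V² / R_B = (27.99)² / 39.0 = 20.08 W

20.1 W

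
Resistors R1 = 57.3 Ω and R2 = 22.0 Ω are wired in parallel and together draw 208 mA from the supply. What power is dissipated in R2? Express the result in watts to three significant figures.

0.497 W

Parallel branches share V, not I — compute V via R_eq, then use V²/R for the target branch.
1/R_eq = 1/57.3 + 1/22.0 ⇒ R_eq = 15.90 Ω
V = I_total × R_eq = 0.2080 × 15.90 = 3.306 V
P_R2 = V² / R2 = (3.306)² / 22.0 = 0.4969 W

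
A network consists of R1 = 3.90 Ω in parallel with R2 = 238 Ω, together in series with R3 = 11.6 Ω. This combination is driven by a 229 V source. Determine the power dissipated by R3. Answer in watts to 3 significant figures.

2550 W

Combine R1 and R2 into their parallel equivalent first, reducing the network to two series resistors.
R_p = (3.90×238)/(3.90+238) = 3.837 Ω
R_total = R_p + 11.6 = 3.837 + 11.6 = 15.44 Ω
I = V / R_total = 229 / 15.44 = 14.83 A
R3 carries the full series current, so P = I²R.
P_R3 = (14.83)² × 11.6 = 2553 W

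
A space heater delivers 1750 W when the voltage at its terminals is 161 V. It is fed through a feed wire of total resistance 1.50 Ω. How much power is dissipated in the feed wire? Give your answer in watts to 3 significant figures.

Line loss is just I²R for the cable — we know both I and R_line directly.
I = P / V = 1750 / 161 = 10.87 A through the feed wire.
P_line = I² R_line = (10.87)² × 1.50 = 177.2 W

177 W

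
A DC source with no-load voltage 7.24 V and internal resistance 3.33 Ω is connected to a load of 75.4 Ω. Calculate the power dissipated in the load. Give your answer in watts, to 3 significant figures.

0.638 W

The internal resistance and the load are in series, so the same I flows through both; get I from ε/(r+R), then I²R for the load.
I = ε / (r + R) = 7.24 / (3.33 + 75.4) = 0.09196 A
P_load = I² R = (0.09196)² × 75.4 = 0.6376 W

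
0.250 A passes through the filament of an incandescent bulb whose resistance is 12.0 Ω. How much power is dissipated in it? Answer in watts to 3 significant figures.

Current and resistance are given, so P = I²R is the direct form.
P = (0.2500 A)² × 12.0 Ω = 0.7500 W

0.750 W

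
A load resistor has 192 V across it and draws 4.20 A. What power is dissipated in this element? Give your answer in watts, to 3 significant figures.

806 W

Both the voltage across and the current through the element are known, so P = V I applies directly.
P = 192 V × 4.200 A = 806.4 W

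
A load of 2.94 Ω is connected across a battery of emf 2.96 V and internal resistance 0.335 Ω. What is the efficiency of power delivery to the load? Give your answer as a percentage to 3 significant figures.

89.8 %

η = P_load/(P_load+P_int) = I²R/(I²R+I²r) = R/(R+r) — the I² cancels for series elements.
η = R / (R + r) = 2.94 / (2.94 + 0.335) = 0.8977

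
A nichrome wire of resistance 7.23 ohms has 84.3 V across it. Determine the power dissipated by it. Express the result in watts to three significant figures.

983 W

With V across and R both known, P = V²/R gives the dissipation directly.
P = (84.3 V)² / 7.23 Ω = 982.9 W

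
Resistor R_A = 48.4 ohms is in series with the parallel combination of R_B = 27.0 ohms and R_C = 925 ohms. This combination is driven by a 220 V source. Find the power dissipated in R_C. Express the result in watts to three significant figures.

6.46 W

Reduce the parallel pair to R_p first; the network is then a simple series string.
R_p = (27.0×925)/(27.0+925) = 26.23 Ω
R_total = 48.4 + 26.23 = 74.63 Ω
I = V / R_total = 220 / 74.63 = 2.948 A
Voltage across the parallel pair: V_p = I × R_p = 2.948 × 26.23 = 77.33 V
R_C sees V_p directly, so P = V_p² / R_C.
P_R_C = (77.33)² / 925 = 6.465 W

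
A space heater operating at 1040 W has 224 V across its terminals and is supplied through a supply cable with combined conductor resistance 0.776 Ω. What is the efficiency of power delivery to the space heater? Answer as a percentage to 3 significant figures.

I = P / V = 1040 / 224 = 4.643 A through the supply cable.
P_line = I² R_line = (4.643)² × 0.776 = 16.73 W
P_source = P_load + P_line = 1040 + 16.73 = 1057 W
η = P_load / P_source = 1040 / 1057 = 0.9842

98.4 %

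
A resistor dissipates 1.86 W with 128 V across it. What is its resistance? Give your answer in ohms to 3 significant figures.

8810 Ω

Rearranging the power relation for the two known quantities gives R = V² / P.
R = (128)² / 1.86 = 8809 Ω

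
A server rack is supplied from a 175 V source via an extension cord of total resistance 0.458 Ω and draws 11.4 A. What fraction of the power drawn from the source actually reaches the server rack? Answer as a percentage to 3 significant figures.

The extension cord carries the full 11.4 A.
P_line = I² R_line = (11.40)² × 0.458 = 59.52 W
P_source = V I = 175 × 11.40 = 1995 W; P_load = 1935 W
η = P_load / P_source = 1935 / 1995 = 0.9702

97.0 %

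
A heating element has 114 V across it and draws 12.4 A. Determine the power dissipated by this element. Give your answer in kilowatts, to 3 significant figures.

1.41 kW

V and I are known directly — P = V I, no intermediate step needed.
P = 114 V × 12.40 A = 1414 W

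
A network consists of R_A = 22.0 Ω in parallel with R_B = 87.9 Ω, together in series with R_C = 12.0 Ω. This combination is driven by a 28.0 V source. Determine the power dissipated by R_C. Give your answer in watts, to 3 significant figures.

First find R_p for the parallel pair, then treat R_p + R_C as a series loop.
R_p = (22.0×87.9)/(22.0+87.9) = 17.60 Ω
R_total = R_p + 12.0 = 17.60 + 12.0 = 29.60 Ω
I = V / R_total = 28.0 / 29.60 = 0.9461 A
R_C carries the full series current, so P = I²R.
P_R_C = (0.9461)² × 12.0 = 10.74 W

10.7 W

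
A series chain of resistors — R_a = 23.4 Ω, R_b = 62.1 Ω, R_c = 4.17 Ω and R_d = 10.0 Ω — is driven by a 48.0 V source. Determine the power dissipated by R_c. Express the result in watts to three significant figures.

0.967 W

Series elements share the same current, so find I first, then use P = I²R.
R_total = 23.4 + 62.1 + 4.17 + 10.0 = 99.67 Ω
I = V / R_total = 48.0 / 99.67 = 0.4816 A
P_R_c = I² × R_c = (0.4816)² × 4.17 = 0.9671 W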